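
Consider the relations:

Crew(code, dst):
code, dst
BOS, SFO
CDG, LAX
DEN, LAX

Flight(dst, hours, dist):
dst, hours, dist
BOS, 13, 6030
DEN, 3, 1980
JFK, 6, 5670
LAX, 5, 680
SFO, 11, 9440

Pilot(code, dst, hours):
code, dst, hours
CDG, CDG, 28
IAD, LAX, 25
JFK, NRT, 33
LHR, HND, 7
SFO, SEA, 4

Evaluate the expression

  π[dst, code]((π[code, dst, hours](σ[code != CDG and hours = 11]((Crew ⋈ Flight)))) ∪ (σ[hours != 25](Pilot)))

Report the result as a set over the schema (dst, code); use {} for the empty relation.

Joining Crew and Flight on dst yields {(BOS, SFO, 11, 9440), (CDG, LAX, 5, 680), (DEN, LAX, 5, 680)}.
Filtering on code != CDG and hours = 11 leaves {(BOS, SFO, 11, 9440)}.
Projecting to code, dst, hours: {(BOS, SFO, 11)}
Filtering on hours != 25 leaves {(CDG, CDG, 28), (JFK, NRT, 33), (LHR, HND, 7), (SFO, SEA, 4)}.
Union: {(BOS, SFO, 11)} with {(CDG, CDG, 28), (JFK, NRT, 33), (LHR, HND, 7), (SFO, SEA, 4)} → {(BOS, SFO, 11), (CDG, CDG, 28), (JFK, NRT, 33), (LHR, HND, 7), (SFO, SEA, 4)}
Projecting to dst, code: {(CDG, CDG), (HND, LHR), (NRT, JFK), (SEA, SFO), (SFO, BOS)}

{(CDG, CDG), (HND, LHR), (NRT, JFK), (SEA, SFO), (SFO, BOS)}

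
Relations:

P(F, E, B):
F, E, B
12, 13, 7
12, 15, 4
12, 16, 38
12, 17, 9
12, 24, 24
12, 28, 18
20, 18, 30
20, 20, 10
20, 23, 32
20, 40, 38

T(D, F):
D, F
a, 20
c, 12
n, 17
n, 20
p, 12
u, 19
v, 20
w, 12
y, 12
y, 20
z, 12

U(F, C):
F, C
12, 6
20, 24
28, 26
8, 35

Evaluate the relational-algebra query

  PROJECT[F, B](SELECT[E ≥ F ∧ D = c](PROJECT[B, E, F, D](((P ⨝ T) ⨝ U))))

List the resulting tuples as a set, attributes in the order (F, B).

{(12, 18), (12, 24), (12, 38), (12, 4), (12, 7), (12, 9)}

Natural join on F: {(12, 13, 7, c), (12, 13, 7, p), (12, 13, 7, w), (12, 13, 7, y), (12, 13, 7, z), (12, 15, 4, c), (12, 15, 4, p), (12, 15, 4, w), (12, 15, 4, y), (12, 15, 4, z), (12, 16, 38, c), (12, 16, 38, p), (12, 16, 38, w), (12, 16, 38, y), (12, 16, 38, z), (12, 17, 9, c), (12, 17, 9, p), (12, 17, 9, w), (12, 17, 9, y), (12, 17, 9, z), (12, 24, 24, c), (12, 24, 24, p), (12, 24, 24, w), (12, 24, 24, y), (12, 24, 24, z), (12, 28, 18, c), (12, 28, 18, p), (12, 28, 18, w), (12, 28, 18, y), (12, 28, 18, z), (20, 18, 30, a), (20, 18, 30, n), (20, 18, 30, v), (20, 18, 30, y), (20, 20, 10, a), (20, 20, 10, n), (20, 20, 10, v), (20, 20, 10, y), (20, 23, 32, a), (20, 23, 32, n), (20, 23, 32, v), (20, 23, 32, y), (20, 40, 38, a), (20, 40, 38, n), (20, 40, 38, v), (20, 40, 38, y)}
Natural join on F: {(12, 13, 7, c, 6), (12, 13, 7, p, 6), (12, 13, 7, w, 6), (12, 13, 7, y, 6), (12, 13, 7, z, 6), (12, 15, 4, c, 6), (12, 15, 4, p, 6), (12, 15, 4, w, 6), (12, 15, 4, y, 6), (12, 15, 4, z, 6), (12, 16, 38, c, 6), (12, 16, 38, p, 6), (12, 16, 38, w, 6), (12, 16, 38, y, 6), (12, 16, 38, z, 6), (12, 17, 9, c, 6), (12, 17, 9, p, 6), (12, 17, 9, w, 6), (12, 17, 9, y, 6), (12, 17, 9, z, 6), (12, 24, 24, c, 6), (12, 24, 24, p, 6), (12, 24, 24, w, 6), (12, 24, 24, y, 6), (12, 24, 24, z, 6), (12, 28, 18, c, 6), (12, 28, 18, p, 6), (12, 28, 18, w, 6), (12, 28, 18, y, 6), (12, 28, 18, z, 6), (20, 18, 30, a, 24), (20, 18, 30, n, 24), (20, 18, 30, v, 24), (20, 18, 30, y, 24), (20, 20, 10, a, 24), (20, 20, 10, n, 24), (20, 20, 10, v, 24), (20, 20, 10, y, 24), (20, 23, 32, a, 24), (20, 23, 32, n, 24), (20, 23, 32, v, 24), (20, 23, 32, y, 24), (20, 40, 38, a, 24), (20, 40, 38, n, 24), (20, 40, 38, v, 24), (20, 40, 38, y, 24)}
Keep only column(s) B, E, F, D: {(10, 20, 20, a), (10, 20, 20, n), (10, 20, 20, v), (10, 20, 20, y), (18, 28, 12, c), (18, 28, 12, p), (18, 28, 12, w), (18, 28, 12, y), (18, 28, 12, z), (24, 24, 12, c), (24, 24, 12, p), (24, 24, 12, w), (24, 24, 12, y), (24, 24, 12, z), (30, 18, 20, a), (30, 18, 20, n), (30, 18, 20, v), (30, 18, 20, y), (32, 23, 20, a), (32, 23, 20, n), (32, 23, 20, v), (32, 23, 20, y), (38, 16, 12, c), (38, 16, 12, p), (38, 16, 12, w), (38, 16, 12, y), (38, 16, 12, z), (38, 40, 20, a), (38, 40, 20, n), (38, 40, 20, v), (38, 40, 20, y), (4, 15, 12, c), (4, 15, 12, p), (4, 15, 12, w), (4, 15, 12, y), (4, 15, 12, z), (7, 13, 12, c), (7, 13, 12, p), (7, 13, 12, w), (7, 13, 12, y), (7, 13, 12, z), (9, 17, 12, c), (9, 17, 12, p), (9, 17, 12, w), (9, 17, 12, y), (9, 17, 12, z)}
σ[E ≥ F ∧ D = c]: keep tuples satisfying E ≥ F ∧ D = c → {(18, 28, 12, c), (24, 24, 12, c), (38, 16, 12, c), (4, 15, 12, c), (7, 13, 12, c), (9, 17, 12, c)}
Keep only column(s) F, B: {(12, 18), (12, 24), (12, 38), (12, 4), (12, 7), (12, 9)}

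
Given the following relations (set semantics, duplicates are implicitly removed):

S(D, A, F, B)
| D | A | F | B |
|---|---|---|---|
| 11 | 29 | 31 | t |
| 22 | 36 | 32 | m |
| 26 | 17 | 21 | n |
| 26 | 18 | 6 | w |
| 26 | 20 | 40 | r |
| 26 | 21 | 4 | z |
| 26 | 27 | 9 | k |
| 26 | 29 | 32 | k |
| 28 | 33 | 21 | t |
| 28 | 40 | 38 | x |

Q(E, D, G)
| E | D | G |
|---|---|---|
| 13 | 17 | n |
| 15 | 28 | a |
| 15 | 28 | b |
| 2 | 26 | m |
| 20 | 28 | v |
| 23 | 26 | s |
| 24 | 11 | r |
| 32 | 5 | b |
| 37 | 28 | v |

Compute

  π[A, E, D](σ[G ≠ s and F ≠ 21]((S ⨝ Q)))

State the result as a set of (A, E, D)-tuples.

Joining S and Q on D yields {(11, 29, 31, t, 24, r), (26, 17, 21, n, 2, m), (26, 17, 21, n, 23, s), (26, 18, 6, w, 2, m), (26, 18, 6, w, 23, s), (26, 20, 40, r, 2, m), (26, 20, 40, r, 23, s), (26, 21, 4, z, 2, m), (26, 21, 4, z, 23, s), (26, 27, 9, k, 2, m), (26, 27, 9, k, 23, s), (26, 29, 32, k, 2, m), (26, 29, 32, k, 23, s), (28, 33, 21, t, 15, a), (28, 33, 21, t, 15, b), (28, 33, 21, t, 20, v), (28, 33, 21, t, 37, v), (28, 40, 38, x, 15, a), (28, 40, 38, x, 15, b), (28, 40, 38, x, 20, v), (28, 40, 38, x, 37, v)}.
σ[G ≠ s and F ≠ 21]: keep tuples satisfying G ≠ s and F ≠ 21 → {(11, 29, 31, t, 24, r), (26, 18, 6, w, 2, m), (26, 20, 40, r, 2, m), (26, 21, 4, z, 2, m), (26, 27, 9, k, 2, m), (26, 29, 32, k, 2, m), (28, 40, 38, x, 15, a), (28, 40, 38, x, 15, b), (28, 40, 38, x, 20, v), (28, 40, 38, x, 37, v)}
π[A, E, D]: project onto (A, E, D) (1 duplicate(s) eliminated) → {(18, 2, 26), (20, 2, 26), (21, 2, 26), (27, 2, 26), (29, 2, 26), (29, 24, 11), (40, 15, 28), (40, 20, 28), (40, 37, 28)}

{(18, 2, 26), (20, 2, 26), (21, 2, 26), (27, 2, 26), (29, 2, 26), (29, 24, 11), (40, 15, 28), (40, 20, 28), (40, 37, 28)}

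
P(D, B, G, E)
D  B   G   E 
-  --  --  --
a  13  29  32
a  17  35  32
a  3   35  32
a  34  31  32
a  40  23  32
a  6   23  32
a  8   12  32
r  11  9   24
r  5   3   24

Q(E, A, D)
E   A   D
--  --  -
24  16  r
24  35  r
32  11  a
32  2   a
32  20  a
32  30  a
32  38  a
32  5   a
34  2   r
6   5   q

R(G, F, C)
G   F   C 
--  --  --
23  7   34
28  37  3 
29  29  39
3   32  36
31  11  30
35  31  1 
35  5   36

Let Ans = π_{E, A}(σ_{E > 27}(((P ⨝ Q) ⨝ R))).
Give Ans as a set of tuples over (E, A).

Natural join on D, E: {(a, 13, 29, 32, 11), (a, 13, 29, 32, 2), (a, 13, 29, 32, 20), (a, 13, 29, 32, 30), (a, 13, 29, 32, 38), (a, 13, 29, 32, 5), (a, 17, 35, 32, 11), (a, 17, 35, 32, 2), (a, 17, 35, 32, 20), (a, 17, 35, 32, 30), (a, 17, 35, 32, 38), (a, 17, 35, 32, 5), (a, 3, 35, 32, 11), (a, 3, 35, 32, 2), (a, 3, 35, 32, 20), (a, 3, 35, 32, 30), (a, 3, 35, 32, 38), (a, 3, 35, 32, 5), (a, 34, 31, 32, 11), (a, 34, 31, 32, 2), (a, 34, 31, 32, 20), (a, 34, 31, 32, 30), (a, 34, 31, 32, 38), (a, 34, 31, 32, 5), (a, 40, 23, 32, 11), (a, 40, 23, 32, 2), (a, 40, 23, 32, 20), (a, 40, 23, 32, 30), (a, 40, 23, 32, 38), (a, 40, 23, 32, 5), (a, 6, 23, 32, 11), (a, 6, 23, 32, 2), (a, 6, 23, 32, 20), (a, 6, 23, 32, 30), (a, 6, 23, 32, 38), (a, 6, 23, 32, 5), (a, 8, 12, 32, 11), (a, 8, 12, 32, 2), (a, 8, 12, 32, 20), (a, 8, 12, 32, 30), (a, 8, 12, 32, 38), (a, 8, 12, 32, 5), (r, 11, 9, 24, 16), (r, 11, 9, 24, 35), (r, 5, 3, 24, 16), (r, 5, 3, 24, 35)}
Natural join on G: {(a, 13, 29, 32, 11, 29, 39), (a, 13, 29, 32, 2, 29, 39), (a, 13, 29, 32, 20, 29, 39), (a, 13, 29, 32, 30, 29, 39), (a, 13, 29, 32, 38, 29, 39), (a, 13, 29, 32, 5, 29, 39), (a, 17, 35, 32, 11, 31, 1), (a, 17, 35, 32, 11, 5, 36), (a, 17, 35, 32, 2, 31, 1), (a, 17, 35, 32, 2, 5, 36), (a, 17, 35, 32, 20, 31, 1), (a, 17, 35, 32, 20, 5, 36), (a, 17, 35, 32, 30, 31, 1), (a, 17, 35, 32, 30, 5, 36), (a, 17, 35, 32, 38, 31, 1), (a, 17, 35, 32, 38, 5, 36), (a, 17, 35, 32, 5, 31, 1), (a, 17, 35, 32, 5, 5, 36), (a, 3, 35, 32, 11, 31, 1), (a, 3, 35, 32, 11, 5, 36), (a, 3, 35, 32, 2, 31, 1), (a, 3, 35, 32, 2, 5, 36), (a, 3, 35, 32, 20, 31, 1), (a, 3, 35, 32, 20, 5, 36), (a, 3, 35, 32, 30, 31, 1), (a, 3, 35, 32, 30, 5, 36), (a, 3, 35, 32, 38, 31, 1), (a, 3, 35, 32, 38, 5, 36), (a, 3, 35, 32, 5, 31, 1), (a, 3, 35, 32, 5, 5, 36), (a, 34, 31, 32, 11, 11, 30), (a, 34, 31, 32, 2, 11, 30), (a, 34, 31, 32, 20, 11, 30), (a, 34, 31, 32, 30, 11, 30), (a, 34, 31, 32, 38, 11, 30), (a, 34, 31, 32, 5, 11, 30), (a, 40, 23, 32, 11, 7, 34), (a, 40, 23, 32, 2, 7, 34), (a, 40, 23, 32, 20, 7, 34), (a, 40, 23, 32, 30, 7, 34), (a, 40, 23, 32, 38, 7, 34), (a, 40, 23, 32, 5, 7, 34), (a, 6, 23, 32, 11, 7, 34), (a, 6, 23, 32, 2, 7, 34), (a, 6, 23, 32, 20, 7, 34), (a, 6, 23, 32, 30, 7, 34), (a, 6, 23, 32, 38, 7, 34), (a, 6, 23, 32, 5, 7, 34), (r, 5, 3, 24, 16, 32, 36), (r, 5, 3, 24, 35, 32, 36)}
σ[E > 27]: keep tuples satisfying E > 27 → {(a, 13, 29, 32, 11, 29, 39), (a, 13, 29, 32, 2, 29, 39), (a, 13, 29, 32, 20, 29, 39), (a, 13, 29, 32, 30, 29, 39), (a, 13, 29, 32, 38, 29, 39), (a, 13, 29, 32, 5, 29, 39), (a, 17, 35, 32, 11, 31, 1), (a, 17, 35, 32, 11, 5, 36), (a, 17, 35, 32, 2, 31, 1), (a, 17, 35, 32, 2, 5, 36), (a, 17, 35, 32, 20, 31, 1), (a, 17, 35, 32, 20, 5, 36), (a, 17, 35, 32, 30, 31, 1), (a, 17, 35, 32, 30, 5, 36), (a, 17, 35, 32, 38, 31, 1), (a, 17, 35, 32, 38, 5, 36), (a, 17, 35, 32, 5, 31, 1), (a, 17, 35, 32, 5, 5, 36), (a, 3, 35, 32, 11, 31, 1), (a, 3, 35, 32, 11, 5, 36), (a, 3, 35, 32, 2, 31, 1), (a, 3, 35, 32, 2, 5, 36), (a, 3, 35, 32, 20, 31, 1), (a, 3, 35, 32, 20, 5, 36), (a, 3, 35, 32, 30, 31, 1), (a, 3, 35, 32, 30, 5, 36), (a, 3, 35, 32, 38, 31, 1), (a, 3, 35, 32, 38, 5, 36), (a, 3, 35, 32, 5, 31, 1), (a, 3, 35, 32, 5, 5, 36), (a, 34, 31, 32, 11, 11, 30), (a, 34, 31, 32, 2, 11, 30), (a, 34, 31, 32, 20, 11, 30), (a, 34, 31, 32, 30, 11, 30), (a, 34, 31, 32, 38, 11, 30), (a, 34, 31, 32, 5, 11, 30), (a, 40, 23, 32, 11, 7, 34), (a, 40, 23, 32, 2, 7, 34), (a, 40, 23, 32, 20, 7, 34), (a, 40, 23, 32, 30, 7, 34), (a, 40, 23, 32, 38, 7, 34), (a, 40, 23, 32, 5, 7, 34), (a, 6, 23, 32, 11, 7, 34), (a, 6, 23, 32, 2, 7, 34), (a, 6, 23, 32, 20, 7, 34), (a, 6, 23, 32, 30, 7, 34), (a, 6, 23, 32, 38, 7, 34), (a, 6, 23, 32, 5, 7, 34)}
Projecting to E, A (42 duplicate(s) eliminated): {(32, 11), (32, 2), (32, 20), (32, 30), (32, 38), (32, 5)}

{(32, 11), (32, 2), (32, 20), (32, 30), (32, 38), (32, 5)}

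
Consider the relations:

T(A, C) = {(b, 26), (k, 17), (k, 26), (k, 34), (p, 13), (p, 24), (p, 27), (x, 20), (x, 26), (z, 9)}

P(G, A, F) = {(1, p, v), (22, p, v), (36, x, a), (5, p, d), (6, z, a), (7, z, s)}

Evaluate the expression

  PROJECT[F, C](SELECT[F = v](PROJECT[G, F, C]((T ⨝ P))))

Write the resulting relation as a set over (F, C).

{(v, 13), (v, 24), (v, 27)}

Natural join on A: {(p, 13, 1, v), (p, 13, 22, v), (p, 13, 5, d), (p, 24, 1, v), (p, 24, 22, v), (p, 24, 5, d), (p, 27, 1, v), (p, 27, 22, v), (p, 27, 5, d), (x, 20, 36, a), (x, 26, 36, a), (z, 9, 6, a), (z, 9, 7, s)}
π_{G, F, C} gives {(1, v, 13), (1, v, 24), (1, v, 27), (22, v, 13), (22, v, 24), (22, v, 27), (36, a, 20), (36, a, 26), (5, d, 13), (5, d, 24), (5, d, 27), (6, a, 9), (7, s, 9)}.
Filtering on F = v leaves {(1, v, 13), (1, v, 24), (1, v, 27), (22, v, 13), (22, v, 24), (22, v, 27)}.
π_{F, C} gives {(v, 13), (v, 24), (v, 27)} (3 duplicate(s) eliminated).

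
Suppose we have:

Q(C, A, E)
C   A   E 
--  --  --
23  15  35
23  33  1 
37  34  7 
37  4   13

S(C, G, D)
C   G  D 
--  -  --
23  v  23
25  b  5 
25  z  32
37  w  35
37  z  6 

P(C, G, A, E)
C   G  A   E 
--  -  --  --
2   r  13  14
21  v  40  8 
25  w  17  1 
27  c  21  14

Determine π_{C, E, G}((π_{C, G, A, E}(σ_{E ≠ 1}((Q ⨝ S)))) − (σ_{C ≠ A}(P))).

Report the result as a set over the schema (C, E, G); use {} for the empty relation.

{(23, 35, v), (37, 13, w), (37, 13, z), (37, 7, w), (37, 7, z)}

Natural join on C: {(23, 15, 35, v, 23), (23, 33, 1, v, 23), (37, 34, 7, w, 35), (37, 34, 7, z, 6), (37, 4, 13, w, 35), (37, 4, 13, z, 6)}
Selection E ≠ 1: {(23, 15, 35, v, 23), (37, 34, 7, w, 35), (37, 34, 7, z, 6), (37, 4, 13, w, 35), (37, 4, 13, z, 6)}
Projecting to C, G, A, E: {(23, v, 15, 35), (37, w, 34, 7), (37, w, 4, 13), (37, z, 34, 7), (37, z, 4, 13)}
Selection C ≠ A: {(2, r, 13, 14), (21, v, 40, 8), (25, w, 17, 1), (27, c, 21, 14)}
Difference: {(23, v, 15, 35), (37, w, 34, 7), (37, w, 4, 13), (37, z, 34, 7), (37, z, 4, 13)} with {(2, r, 13, 14), (21, v, 40, 8), (25, w, 17, 1), (27, c, 21, 14)} → {(23, v, 15, 35), (37, w, 34, 7), (37, w, 4, 13), (37, z, 34, 7), (37, z, 4, 13)}
Projecting to C, E, G: {(23, 35, v), (37, 13, w), (37, 13, z), (37, 7, w), (37, 7, z)}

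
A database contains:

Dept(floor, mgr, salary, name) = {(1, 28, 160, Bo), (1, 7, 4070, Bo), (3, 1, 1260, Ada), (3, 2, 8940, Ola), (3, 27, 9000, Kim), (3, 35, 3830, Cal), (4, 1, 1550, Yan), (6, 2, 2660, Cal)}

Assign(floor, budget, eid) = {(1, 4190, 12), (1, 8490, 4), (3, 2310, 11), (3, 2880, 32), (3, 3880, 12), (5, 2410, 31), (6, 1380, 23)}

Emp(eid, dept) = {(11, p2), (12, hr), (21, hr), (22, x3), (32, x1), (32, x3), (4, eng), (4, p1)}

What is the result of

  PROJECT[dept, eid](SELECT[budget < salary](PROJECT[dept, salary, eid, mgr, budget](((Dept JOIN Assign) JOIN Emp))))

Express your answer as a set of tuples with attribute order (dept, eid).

Natural join on floor: {(1, 28, 160, Bo, 4190, 12), (1, 28, 160, Bo, 8490, 4), (1, 7, 4070, Bo, 4190, 12), (1, 7, 4070, Bo, 8490, 4), (3, 1, 1260, Ada, 2310, 11), (3, 1, 1260, Ada, 2880, 32), (3, 1, 1260, Ada, 3880, 12), (3, 2, 8940, Ola, 2310, 11), (3, 2, 8940, Ola, 2880, 32), (3, 2, 8940, Ola, 3880, 12), (3, 27, 9000, Kim, 2310, 11), (3, 27, 9000, Kim, 2880, 32), (3, 27, 9000, Kim, 3880, 12), (3, 35, 3830, Cal, 2310, 11), (3, 35, 3830, Cal, 2880, 32), (3, 35, 3830, Cal, 3880, 12), (6, 2, 2660, Cal, 1380, 23)}
Natural join on eid: {(1, 28, 160, Bo, 4190, 12, hr), (1, 28, 160, Bo, 8490, 4, eng), (1, 28, 160, Bo, 8490, 4, p1), (1, 7, 4070, Bo, 4190, 12, hr), (1, 7, 4070, Bo, 8490, 4, eng), (1, 7, 4070, Bo, 8490, 4, p1), (3, 1, 1260, Ada, 2310, 11, p2), (3, 1, 1260, Ada, 2880, 32, x1), (3, 1, 1260, Ada, 2880, 32, x3), (3, 1, 1260, Ada, 3880, 12, hr), (3, 2, 8940, Ola, 2310, 11, p2), (3, 2, 8940, Ola, 2880, 32, x1), (3, 2, 8940, Ola, 2880, 32, x3), (3, 2, 8940, Ola, 3880, 12, hr), (3, 27, 9000, Kim, 2310, 11, p2), (3, 27, 9000, Kim, 2880, 32, x1), (3, 27, 9000, Kim, 2880, 32, x3), (3, 27, 9000, Kim, 3880, 12, hr), (3, 35, 3830, Cal, 2310, 11, p2), (3, 35, 3830, Cal, 2880, 32, x1), (3, 35, 3830, Cal, 2880, 32, x3), (3, 35, 3830, Cal, 3880, 12, hr)}
Projecting to dept, salary, eid, mgr, budget: {(eng, 160, 4, 28, 8490), (eng, 4070, 4, 7, 8490), (hr, 1260, 12, 1, 3880), (hr, 160, 12, 28, 4190), (hr, 3830, 12, 35, 3880), (hr, 4070, 12, 7, 4190), (hr, 8940, 12, 2, 3880), (hr, 9000, 12, 27, 3880), (p1, 160, 4, 28, 8490), (p1, 4070, 4, 7, 8490), (p2, 1260, 11, 1, 2310), (p2, 3830, 11, 35, 2310), (p2, 8940, 11, 2, 2310), (p2, 9000, 11, 27, 2310), (x1, 1260, 32, 1, 2880), (x1, 3830, 32, 35, 2880), (x1, 8940, 32, 2, 2880), (x1, 9000, 32, 27, 2880), (x3, 1260, 32, 1, 2880), (x3, 3830, 32, 35, 2880), (x3, 8940, 32, 2, 2880), (x3, 9000, 32, 27, 2880)}
Apply σ_{budget < salary}; surviving tuples: {(hr, 8940, 12, 2, 3880), (hr, 9000, 12, 27, 3880), (p2, 3830, 11, 35, 2310), (p2, 8940, 11, 2, 2310), (p2, 9000, 11, 27, 2310), (x1, 3830, 32, 35, 2880), (x1, 8940, 32, 2, 2880), (x1, 9000, 32, 27, 2880), (x3, 3830, 32, 35, 2880), (x3, 8940, 32, 2, 2880), (x3, 9000, 32, 27, 2880)}
Projecting to dept, eid (7 duplicate(s) eliminated): {(hr, 12), (p2, 11), (x1, 32), (x3, 32)}

{(hr, 12), (p2, 11), (x1, 32), (x3, 32)}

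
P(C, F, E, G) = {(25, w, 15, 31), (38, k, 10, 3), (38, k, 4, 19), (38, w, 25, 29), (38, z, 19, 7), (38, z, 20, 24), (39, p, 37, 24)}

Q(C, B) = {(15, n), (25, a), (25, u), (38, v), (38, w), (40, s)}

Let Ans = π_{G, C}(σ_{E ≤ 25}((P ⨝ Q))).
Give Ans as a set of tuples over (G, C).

P ⋈ Q (natural join on C): {(25, w, 15, 31, a), (25, w, 15, 31, u), (38, k, 10, 3, v), (38, k, 10, 3, w), (38, k, 4, 19, v), (38, k, 4, 19, w), (38, w, 25, 29, v), (38, w, 25, 29, w), (38, z, 19, 7, v), (38, z, 19, 7, w), (38, z, 20, 24, v), (38, z, 20, 24, w)}
Filtering on E ≤ 25 leaves {(25, w, 15, 31, a), (25, w, 15, 31, u), (38, k, 10, 3, v), (38, k, 10, 3, w), (38, k, 4, 19, v), (38, k, 4, 19, w), (38, w, 25, 29, v), (38, w, 25, 29, w), (38, z, 19, 7, v), (38, z, 19, 7, w), (38, z, 20, 24, v), (38, z, 20, 24, w)}.
Keep only column(s) G, C (6 duplicate(s) eliminated): {(19, 38), (24, 38), (29, 38), (3, 38), (31, 25), (7, 38)}

{(19, 38), (24, 38), (29, 38), (3, 38), (31, 25), (7, 38)}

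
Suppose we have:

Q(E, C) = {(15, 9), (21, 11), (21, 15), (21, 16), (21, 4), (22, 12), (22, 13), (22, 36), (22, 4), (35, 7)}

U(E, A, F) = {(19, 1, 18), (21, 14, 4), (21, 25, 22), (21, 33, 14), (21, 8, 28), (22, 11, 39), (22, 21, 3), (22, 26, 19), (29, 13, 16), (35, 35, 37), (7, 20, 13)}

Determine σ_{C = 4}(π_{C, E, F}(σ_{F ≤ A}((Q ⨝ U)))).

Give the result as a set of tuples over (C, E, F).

Q ⋈ U (natural join on E): {(21, 11, 14, 4), (21, 11, 25, 22), (21, 11, 33, 14), (21, 11, 8, 28), (21, 15, 14, 4), (21, 15, 25, 22), (21, 15, 33, 14), (21, 15, 8, 28), (21, 16, 14, 4), (21, 16, 25, 22), (21, 16, 33, 14), (21, 16, 8, 28), (21, 4, 14, 4), (21, 4, 25, 22), (21, 4, 33, 14), (21, 4, 8, 28), (22, 12, 11, 39), (22, 12, 21, 3), (22, 12, 26, 19), (22, 13, 11, 39), (22, 13, 21, 3), (22, 13, 26, 19), (22, 36, 11, 39), (22, 36, 21, 3), (22, 36, 26, 19), (22, 4, 11, 39), (22, 4, 21, 3), (22, 4, 26, 19), (35, 7, 35, 37)}
Selection F ≤ A: {(21, 11, 14, 4), (21, 11, 25, 22), (21, 11, 33, 14), (21, 15, 14, 4), (21, 15, 25, 22), (21, 15, 33, 14), (21, 16, 14, 4), (21, 16, 25, 22), (21, 16, 33, 14), (21, 4, 14, 4), (21, 4, 25, 22), (21, 4, 33, 14), (22, 12, 21, 3), (22, 12, 26, 19), (22, 13, 21, 3), (22, 13, 26, 19), (22, 36, 21, 3), (22, 36, 26, 19), (22, 4, 21, 3), (22, 4, 26, 19)}
Projecting to C, E, F: {(11, 21, 14), (11, 21, 22), (11, 21, 4), (12, 22, 19), (12, 22, 3), (13, 22, 19), (13, 22, 3), (15, 21, 14), (15, 21, 22), (15, 21, 4), (16, 21, 14), (16, 21, 22), (16, 21, 4), (36, 22, 19), (36, 22, 3), (4, 21, 14), (4, 21, 22), (4, 21, 4), (4, 22, 19), (4, 22, 3)}
Selection C = 4: {(4, 21, 14), (4, 21, 22), (4, 21, 4), (4, 22, 19), (4, 22, 3)}

{(4, 21, 14), (4, 21, 22), (4, 21, 4), (4, 22, 19), (4, 22, 3)}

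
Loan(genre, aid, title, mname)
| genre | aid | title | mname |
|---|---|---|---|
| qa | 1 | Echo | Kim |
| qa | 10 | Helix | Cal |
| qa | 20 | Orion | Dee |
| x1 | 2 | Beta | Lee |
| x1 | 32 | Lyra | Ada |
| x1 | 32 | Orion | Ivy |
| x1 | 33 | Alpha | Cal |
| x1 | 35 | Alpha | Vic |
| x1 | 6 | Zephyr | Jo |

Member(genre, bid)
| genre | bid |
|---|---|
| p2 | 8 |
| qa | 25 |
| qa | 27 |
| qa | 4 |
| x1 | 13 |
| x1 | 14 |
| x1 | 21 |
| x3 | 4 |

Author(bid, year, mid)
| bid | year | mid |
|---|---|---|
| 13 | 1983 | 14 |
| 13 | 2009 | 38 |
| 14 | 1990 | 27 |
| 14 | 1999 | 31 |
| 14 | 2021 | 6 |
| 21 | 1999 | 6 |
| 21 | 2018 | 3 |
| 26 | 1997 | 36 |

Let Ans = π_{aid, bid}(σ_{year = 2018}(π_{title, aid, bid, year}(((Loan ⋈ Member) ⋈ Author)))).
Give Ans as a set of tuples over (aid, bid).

{(2, 21), (32, 21), (33, 21), (35, 21), (6, 21)}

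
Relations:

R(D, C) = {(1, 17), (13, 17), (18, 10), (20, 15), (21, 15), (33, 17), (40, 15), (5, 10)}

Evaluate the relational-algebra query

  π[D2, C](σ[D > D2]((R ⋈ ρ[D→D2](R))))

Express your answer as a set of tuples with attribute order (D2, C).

{(1, 17), (13, 17), (20, 15), (21, 15), (5, 10)}

ρ[D→D2]: schema becomes (D2, C); tuples unchanged.
R ⋈ ρ[D→D2](R) (natural join on C): {(1, 17, 1), (1, 17, 13), (1, 17, 33), (13, 17, 1), (13, 17, 13), (13, 17, 33), (18, 10, 18), (18, 10, 5), (20, 15, 20), (20, 15, 21), (20, 15, 40), (21, 15, 20), (21, 15, 21), (21, 15, 40), (33, 17, 1), (33, 17, 13), (33, 17, 33), (40, 15, 20), (40, 15, 21), (40, 15, 40), (5, 10, 18), (5, 10, 5)}
Filtering on D > D2 leaves {(13, 17, 1), (18, 10, 5), (21, 15, 20), (33, 17, 1), (33, 17, 13), (40, 15, 20), (40, 15, 21)}.
π[D2, C]: project onto (D2, C) (2 duplicate(s) eliminated) → {(1, 17), (13, 17), (20, 15), (21, 15), (5, 10)}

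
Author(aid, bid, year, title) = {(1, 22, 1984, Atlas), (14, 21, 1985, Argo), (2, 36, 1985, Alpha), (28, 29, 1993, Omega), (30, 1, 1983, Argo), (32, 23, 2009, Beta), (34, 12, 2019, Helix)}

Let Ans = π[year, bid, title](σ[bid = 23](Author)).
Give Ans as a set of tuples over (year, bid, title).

Apply σ_{bid = 23}; surviving tuples: {(32, 23, 2009, Beta)}
Keep only column(s) year, bid, title: {(2009, 23, Beta)}

{(2009, 23, Beta)}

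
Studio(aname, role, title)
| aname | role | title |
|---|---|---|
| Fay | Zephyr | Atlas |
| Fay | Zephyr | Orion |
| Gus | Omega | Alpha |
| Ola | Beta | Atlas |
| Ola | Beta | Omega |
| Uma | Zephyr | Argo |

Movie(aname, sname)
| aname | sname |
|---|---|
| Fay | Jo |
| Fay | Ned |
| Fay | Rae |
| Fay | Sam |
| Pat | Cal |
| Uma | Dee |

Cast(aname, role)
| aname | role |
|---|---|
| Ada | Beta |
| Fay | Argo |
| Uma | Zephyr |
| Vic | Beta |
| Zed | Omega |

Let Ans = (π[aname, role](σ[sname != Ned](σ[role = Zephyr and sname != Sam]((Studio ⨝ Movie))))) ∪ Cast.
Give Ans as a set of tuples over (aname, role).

Natural join on aname: {(Fay, Zephyr, Atlas, Jo), (Fay, Zephyr, Atlas, Ned), (Fay, Zephyr, Atlas, Rae), (Fay, Zephyr, Atlas, Sam), (Fay, Zephyr, Orion, Jo), (Fay, Zephyr, Orion, Ned), (Fay, Zephyr, Orion, Rae), (Fay, Zephyr, Orion, Sam), (Uma, Zephyr, Argo, Dee)}
σ[role = Zephyr and sname != Sam]: keep tuples satisfying role = Zephyr and sname != Sam → {(Fay, Zephyr, Atlas, Jo), (Fay, Zephyr, Atlas, Ned), (Fay, Zephyr, Atlas, Rae), (Fay, Zephyr, Orion, Jo), (Fay, Zephyr, Orion, Ned), (Fay, Zephyr, Orion, Rae), (Uma, Zephyr, Argo, Dee)}
σ[sname != Ned]: keep tuples satisfying sname != Ned → {(Fay, Zephyr, Atlas, Jo), (Fay, Zephyr, Atlas, Rae), (Fay, Zephyr, Orion, Jo), (Fay, Zephyr, Orion, Rae), (Uma, Zephyr, Argo, Dee)}
Keep only column(s) aname, role (3 duplicate(s) eliminated): {(Fay, Zephyr), (Uma, Zephyr)}
Taking the union: {(Ada, Beta), (Fay, Argo), (Fay, Zephyr), (Uma, Zephyr), (Vic, Beta), (Zed, Omega)}

{(Ada, Beta), (Fay, Argo), (Fay, Zephyr), (Uma, Zephyr), (Vic, Beta), (Zed, Omega)}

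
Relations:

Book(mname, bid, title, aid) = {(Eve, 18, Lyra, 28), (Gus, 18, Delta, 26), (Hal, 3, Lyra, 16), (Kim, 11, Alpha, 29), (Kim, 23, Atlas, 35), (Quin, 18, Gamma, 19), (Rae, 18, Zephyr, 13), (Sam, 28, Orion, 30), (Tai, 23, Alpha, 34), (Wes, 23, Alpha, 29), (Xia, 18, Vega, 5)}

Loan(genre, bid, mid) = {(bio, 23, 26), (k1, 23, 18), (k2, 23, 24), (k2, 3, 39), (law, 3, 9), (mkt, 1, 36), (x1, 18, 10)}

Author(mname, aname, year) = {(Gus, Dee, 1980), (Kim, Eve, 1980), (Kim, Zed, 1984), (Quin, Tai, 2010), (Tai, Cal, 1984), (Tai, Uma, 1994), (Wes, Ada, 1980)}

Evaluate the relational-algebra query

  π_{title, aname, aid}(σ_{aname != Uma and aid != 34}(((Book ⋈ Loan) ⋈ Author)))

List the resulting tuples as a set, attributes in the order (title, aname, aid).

{(Alpha, Ada, 29), (Atlas, Eve, 35), (Atlas, Zed, 35), (Delta, Dee, 26), (Gamma, Tai, 19)}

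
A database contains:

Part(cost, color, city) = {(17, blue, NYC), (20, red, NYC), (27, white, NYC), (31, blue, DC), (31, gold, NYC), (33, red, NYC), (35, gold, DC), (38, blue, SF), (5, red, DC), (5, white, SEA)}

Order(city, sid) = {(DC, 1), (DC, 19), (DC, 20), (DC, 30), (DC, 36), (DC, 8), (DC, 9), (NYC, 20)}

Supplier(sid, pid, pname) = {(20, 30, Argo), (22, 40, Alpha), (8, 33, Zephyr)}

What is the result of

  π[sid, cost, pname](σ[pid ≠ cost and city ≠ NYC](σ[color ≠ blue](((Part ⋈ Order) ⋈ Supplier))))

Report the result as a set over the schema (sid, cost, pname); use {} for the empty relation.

{(20, 35, Argo), (20, 5, Argo), (8, 35, Zephyr), (8, 5, Zephyr)}

Joining Part and Order on city yields {(17, blue, NYC, 20), (20, red, NYC, 20), (27, white, NYC, 20), (31, blue, DC, 1), (31, blue, DC, 19), (31, blue, DC, 20), (31, blue, DC, 30), (31, blue, DC, 36), (31, blue, DC, 8), (31, blue, DC, 9), (31, gold, NYC, 20), (33, red, NYC, 20), (35, gold, DC, 1), (35, gold, DC, 19), (35, gold, DC, 20), (35, gold, DC, 30), (35, gold, DC, 36), (35, gold, DC, 8), (35, gold, DC, 9), (5, red, DC, 1), (5, red, DC, 19), (5, red, DC, 20), (5, red, DC, 30), (5, red, DC, 36), (5, red, DC, 8), (5, red, DC, 9)}.
Joining (Part ⋈ Order) and Supplier on sid yields {(17, blue, NYC, 20, 30, Argo), (20, red, NYC, 20, 30, Argo), (27, white, NYC, 20, 30, Argo), (31, blue, DC, 20, 30, Argo), (31, blue, DC, 8, 33, Zephyr), (31, gold, NYC, 20, 30, Argo), (33, red, NYC, 20, 30, Argo), (35, gold, DC, 20, 30, Argo), (35, gold, DC, 8, 33, Zephyr), (5, red, DC, 20, 30, Argo), (5, red, DC, 8, 33, Zephyr)}.
σ[color ≠ blue]: keep tuples satisfying color ≠ blue → {(20, red, NYC, 20, 30, Argo), (27, white, NYC, 20, 30, Argo), (31, gold, NYC, 20, 30, Argo), (33, red, NYC, 20, 30, Argo), (35, gold, DC, 20, 30, Argo), (35, gold, DC, 8, 33, Zephyr), (5, red, DC, 20, 30, Argo), (5, red, DC, 8, 33, Zephyr)}
σ[pid ≠ cost and city ≠ NYC]: keep tuples satisfying pid ≠ cost and city ≠ NYC → {(35, gold, DC, 20, 30, Argo), (35, gold, DC, 8, 33, Zephyr), (5, red, DC, 20, 30, Argo), (5, red, DC, 8, 33, Zephyr)}
Projecting to sid, cost, pname: {(20, 35, Argo), (20, 5, Argo), (8, 35, Zephyr), (8, 5, Zephyr)}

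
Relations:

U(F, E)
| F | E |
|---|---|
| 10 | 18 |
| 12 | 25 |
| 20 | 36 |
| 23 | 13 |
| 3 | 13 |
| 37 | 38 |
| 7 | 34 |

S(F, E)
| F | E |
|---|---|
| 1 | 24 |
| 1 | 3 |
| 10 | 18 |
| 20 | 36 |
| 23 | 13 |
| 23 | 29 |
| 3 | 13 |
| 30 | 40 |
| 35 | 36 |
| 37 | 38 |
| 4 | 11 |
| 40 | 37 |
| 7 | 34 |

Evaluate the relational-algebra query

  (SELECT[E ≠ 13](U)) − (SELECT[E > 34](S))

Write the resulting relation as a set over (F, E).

{(10, 18), (12, 25), (7, 34)}

Selection E ≠ 13: {(10, 18), (12, 25), (20, 36), (37, 38), (7, 34)}
Selection E > 34: {(20, 36), (30, 40), (35, 36), (37, 38), (40, 37)}
Difference: {(10, 18), (12, 25), (20, 36), (37, 38), (7, 34)} with {(20, 36), (30, 40), (35, 36), (37, 38), (40, 37)} → {(10, 18), (12, 25), (7, 34)}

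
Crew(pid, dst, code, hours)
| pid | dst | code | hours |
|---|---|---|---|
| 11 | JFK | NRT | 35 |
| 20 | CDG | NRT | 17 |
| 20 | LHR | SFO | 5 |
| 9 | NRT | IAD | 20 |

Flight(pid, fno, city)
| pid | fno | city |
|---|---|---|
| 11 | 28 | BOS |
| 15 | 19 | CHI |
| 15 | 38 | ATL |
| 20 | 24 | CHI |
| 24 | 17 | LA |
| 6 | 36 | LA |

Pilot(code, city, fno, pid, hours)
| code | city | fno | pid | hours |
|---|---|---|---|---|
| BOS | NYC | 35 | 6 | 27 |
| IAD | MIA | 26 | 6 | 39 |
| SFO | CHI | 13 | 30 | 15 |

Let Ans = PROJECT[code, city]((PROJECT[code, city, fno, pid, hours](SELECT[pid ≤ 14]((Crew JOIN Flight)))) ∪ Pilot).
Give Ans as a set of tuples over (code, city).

Crew ⋈ Flight (natural join on pid): {(11, JFK, NRT, 35, 28, BOS), (20, CDG, NRT, 17, 24, CHI), (20, LHR, SFO, 5, 24, CHI)}
Selection pid ≤ 14: {(11, JFK, NRT, 35, 28, BOS)}
π[code, city, fno, pid, hours]: project onto (code, city, fno, pid, hours) → {(NRT, BOS, 28, 11, 35)}
Union: {(NRT, BOS, 28, 11, 35)} with {(BOS, NYC, 35, 6, 27), (IAD, MIA, 26, 6, 39), (SFO, CHI, 13, 30, 15)} → {(BOS, NYC, 35, 6, 27), (IAD, MIA, 26, 6, 39), (NRT, BOS, 28, 11, 35), (SFO, CHI, 13, 30, 15)}
π[code, city]: project onto (code, city) → {(BOS, NYC), (IAD, MIA), (NRT, BOS), (SFO, CHI)}

{(BOS, NYC), (IAD, MIA), (NRT, BOS), (SFO, CHI)}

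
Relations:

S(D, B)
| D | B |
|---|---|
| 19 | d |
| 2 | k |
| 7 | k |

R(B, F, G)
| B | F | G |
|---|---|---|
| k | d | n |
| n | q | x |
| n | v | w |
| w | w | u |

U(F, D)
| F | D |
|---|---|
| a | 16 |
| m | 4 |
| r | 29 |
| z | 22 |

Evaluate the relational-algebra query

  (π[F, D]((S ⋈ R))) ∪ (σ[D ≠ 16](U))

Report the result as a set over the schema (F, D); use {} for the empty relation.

{(d, 2), (d, 7), (m, 4), (r, 29), (z, 22)}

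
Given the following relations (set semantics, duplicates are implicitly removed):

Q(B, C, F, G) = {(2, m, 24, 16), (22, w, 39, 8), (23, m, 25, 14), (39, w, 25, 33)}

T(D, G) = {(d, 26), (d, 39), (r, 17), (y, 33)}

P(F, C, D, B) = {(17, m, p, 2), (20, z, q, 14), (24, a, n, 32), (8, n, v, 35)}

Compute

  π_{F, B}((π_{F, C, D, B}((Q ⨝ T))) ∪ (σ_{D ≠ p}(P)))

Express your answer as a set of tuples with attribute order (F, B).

{(20, 14), (24, 32), (25, 39), (8, 35)}

Natural join on G: {(39, w, 25, 33, y)}
Projecting to F, C, D, B: {(25, w, y, 39)}
Filtering on D ≠ p leaves {(20, z, q, 14), (24, a, n, 32), (8, n, v, 35)}.
Set union of the two operands is {(20, z, q, 14), (24, a, n, 32), (25, w, y, 39), (8, n, v, 35)}.
Projecting to F, B: {(20, 14), (24, 32), (25, 39), (8, 35)}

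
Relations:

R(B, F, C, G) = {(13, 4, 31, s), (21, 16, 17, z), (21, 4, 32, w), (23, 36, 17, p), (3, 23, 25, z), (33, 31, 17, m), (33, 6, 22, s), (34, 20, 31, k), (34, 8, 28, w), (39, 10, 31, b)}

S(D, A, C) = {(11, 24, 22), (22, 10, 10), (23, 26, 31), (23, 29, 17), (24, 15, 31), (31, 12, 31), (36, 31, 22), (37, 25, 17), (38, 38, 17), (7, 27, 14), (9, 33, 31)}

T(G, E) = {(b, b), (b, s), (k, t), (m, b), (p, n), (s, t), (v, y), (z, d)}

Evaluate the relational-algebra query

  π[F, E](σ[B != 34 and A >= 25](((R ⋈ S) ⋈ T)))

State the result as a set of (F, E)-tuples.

{(10, b), (10, s), (16, d), (31, b), (36, n), (4, t), (6, t)}

R ⋈ S (natural join on C): {(13, 4, 31, s, 23, 26), (13, 4, 31, s, 24, 15), (13, 4, 31, s, 31, 12), (13, 4, 31, s, 9, 33), (21, 16, 17, z, 23, 29), (21, 16, 17, z, 37, 25), (21, 16, 17, z, 38, 38), (23, 36, 17, p, 23, 29), (23, 36, 17, p, 37, 25), (23, 36, 17, p, 38, 38), (33, 31, 17, m, 23, 29), (33, 31, 17, m, 37, 25), (33, 31, 17, m, 38, 38), (33, 6, 22, s, 11, 24), (33, 6, 22, s, 36, 31), (34, 20, 31, k, 23, 26), (34, 20, 31, k, 24, 15), (34, 20, 31, k, 31, 12), (34, 20, 31, k, 9, 33), (39, 10, 31, b, 23, 26), (39, 10, 31, b, 24, 15), (39, 10, 31, b, 31, 12), (39, 10, 31, b, 9, 33)}
(R ⋈ S) ⋈ T (natural join on G): {(13, 4, 31, s, 23, 26, t), (13, 4, 31, s, 24, 15, t), (13, 4, 31, s, 31, 12, t), (13, 4, 31, s, 9, 33, t), (21, 16, 17, z, 23, 29, d), (21, 16, 17, z, 37, 25, d), (21, 16, 17, z, 38, 38, d), (23, 36, 17, p, 23, 29, n), (23, 36, 17, p, 37, 25, n), (23, 36, 17, p, 38, 38, n), (33, 31, 17, m, 23, 29, b), (33, 31, 17, m, 37, 25, b), (33, 31, 17, m, 38, 38, b), (33, 6, 22, s, 11, 24, t), (33, 6, 22, s, 36, 31, t), (34, 20, 31, k, 23, 26, t), (34, 20, 31, k, 24, 15, t), (34, 20, 31, k, 31, 12, t), (34, 20, 31, k, 9, 33, t), (39, 10, 31, b, 23, 26, b), (39, 10, 31, b, 23, 26, s), (39, 10, 31, b, 24, 15, b), (39, 10, 31, b, 24, 15, s), (39, 10, 31, b, 31, 12, b), (39, 10, 31, b, 31, 12, s), (39, 10, 31, b, 9, 33, b), (39, 10, 31, b, 9, 33, s)}
Apply σ_{B != 34 and A >= 25}; surviving tuples: {(13, 4, 31, s, 23, 26, t), (13, 4, 31, s, 9, 33, t), (21, 16, 17, z, 23, 29, d), (21, 16, 17, z, 37, 25, d), (21, 16, 17, z, 38, 38, d), (23, 36, 17, p, 23, 29, n), (23, 36, 17, p, 37, 25, n), (23, 36, 17, p, 38, 38, n), (33, 31, 17, m, 23, 29, b), (33, 31, 17, m, 37, 25, b), (33, 31, 17, m, 38, 38, b), (33, 6, 22, s, 36, 31, t), (39, 10, 31, b, 23, 26, b), (39, 10, 31, b, 23, 26, s), (39, 10, 31, b, 9, 33, b), (39, 10, 31, b, 9, 33, s)}
π_{F, E} gives {(10, b), (10, s), (16, d), (31, b), (36, n), (4, t), (6, t)} (9 duplicate(s) eliminated).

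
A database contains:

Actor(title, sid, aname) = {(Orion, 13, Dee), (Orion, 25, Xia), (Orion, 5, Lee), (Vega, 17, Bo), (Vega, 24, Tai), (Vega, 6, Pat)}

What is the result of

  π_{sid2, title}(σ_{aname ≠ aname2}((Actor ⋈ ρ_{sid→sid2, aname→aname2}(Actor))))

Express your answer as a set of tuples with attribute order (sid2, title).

ρ[sid→sid2, aname→aname2]: schema becomes (title, sid2, aname2); tuples unchanged.
Joining Actor and ρ_{sid→sid2, aname→aname2}(Actor) on title yields {(Orion, 13, Dee, 13, Dee), (Orion, 13, Dee, 25, Xia), (Orion, 13, Dee, 5, Lee), (Orion, 25, Xia, 13, Dee), (Orion, 25, Xia, 25, Xia), (Orion, 25, Xia, 5, Lee), (Orion, 5, Lee, 13, Dee), (Orion, 5, Lee, 25, Xia), (Orion, 5, Lee, 5, Lee), (Vega, 17, Bo, 17, Bo), (Vega, 17, Bo, 24, Tai), (Vega, 17, Bo, 6, Pat), (Vega, 24, Tai, 17, Bo), (Vega, 24, Tai, 24, Tai), (Vega, 24, Tai, 6, Pat), (Vega, 6, Pat, 17, Bo), (Vega, 6, Pat, 24, Tai), (Vega, 6, Pat, 6, Pat)}.
Selection aname ≠ aname2: {(Orion, 13, Dee, 25, Xia), (Orion, 13, Dee, 5, Lee), (Orion, 25, Xia, 13, Dee), (Orion, 25, Xia, 5, Lee), (Orion, 5, Lee, 13, Dee), (Orion, 5, Lee, 25, Xia), (Vega, 17, Bo, 24, Tai), (Vega, 17, Bo, 6, Pat), (Vega, 24, Tai, 17, Bo), (Vega, 24, Tai, 6, Pat), (Vega, 6, Pat, 17, Bo), (Vega, 6, Pat, 24, Tai)}
Projecting to sid2, title (6 duplicate(s) eliminated): {(13, Orion), (17, Vega), (24, Vega), (25, Orion), (5, Orion), (6, Vega)}

{(13, Orion), (17, Vega), (24, Vega), (25, Orion), (5, Orion), (6, Vega)}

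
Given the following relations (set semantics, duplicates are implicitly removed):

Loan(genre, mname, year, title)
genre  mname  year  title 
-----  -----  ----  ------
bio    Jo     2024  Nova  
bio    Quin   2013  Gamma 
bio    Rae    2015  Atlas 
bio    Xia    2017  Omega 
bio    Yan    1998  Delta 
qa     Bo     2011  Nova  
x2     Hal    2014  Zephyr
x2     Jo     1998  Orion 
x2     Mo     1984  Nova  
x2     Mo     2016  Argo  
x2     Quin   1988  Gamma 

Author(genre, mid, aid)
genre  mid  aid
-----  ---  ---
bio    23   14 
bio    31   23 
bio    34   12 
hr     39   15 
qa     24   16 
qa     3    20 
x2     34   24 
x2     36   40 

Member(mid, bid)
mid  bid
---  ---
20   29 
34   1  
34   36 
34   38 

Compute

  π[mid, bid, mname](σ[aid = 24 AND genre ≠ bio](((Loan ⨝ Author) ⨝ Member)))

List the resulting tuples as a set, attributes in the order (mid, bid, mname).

Joining Loan and Author on genre yields {(bio, Jo, 2024, Nova, 23, 14), (bio, Jo, 2024, Nova, 31, 23), (bio, Jo, 2024, Nova, 34, 12), (bio, Quin, 2013, Gamma, 23, 14), (bio, Quin, 2013, Gamma, 31, 23), (bio, Quin, 2013, Gamma, 34, 12), (bio, Rae, 2015, Atlas, 23, 14), (bio, Rae, 2015, Atlas, 31, 23), (bio, Rae, 2015, Atlas, 34, 12), (bio, Xia, 2017, Omega, 23, 14), (bio, Xia, 2017, Omega, 31, 23), (bio, Xia, 2017, Omega, 34, 12), (bio, Yan, 1998, Delta, 23, 14), (bio, Yan, 1998, Delta, 31, 23), (bio, Yan, 1998, Delta, 34, 12), (qa, Bo, 2011, Nova, 24, 16), (qa, Bo, 2011, Nova, 3, 20), (x2, Hal, 2014, Zephyr, 34, 24), (x2, Hal, 2014, Zephyr, 36, 40), (x2, Jo, 1998, Orion, 34, 24), (x2, Jo, 1998, Orion, 36, 40), (x2, Mo, 1984, Nova, 34, 24), (x2, Mo, 1984, Nova, 36, 40), (x2, Mo, 2016, Argo, 34, 24), (x2, Mo, 2016, Argo, 36, 40), (x2, Quin, 1988, Gamma, 34, 24), (x2, Quin, 1988, Gamma, 36, 40)}.
Joining (Loan ⨝ Author) and Member on mid yields {(bio, Jo, 2024, Nova, 34, 12, 1), (bio, Jo, 2024, Nova, 34, 12, 36), (bio, Jo, 2024, Nova, 34, 12, 38), (bio, Quin, 2013, Gamma, 34, 12, 1), (bio, Quin, 2013, Gamma, 34, 12, 36), (bio, Quin, 2013, Gamma, 34, 12, 38), (bio, Rae, 2015, Atlas, 34, 12, 1), (bio, Rae, 2015, Atlas, 34, 12, 36), (bio, Rae, 2015, Atlas, 34, 12, 38), (bio, Xia, 2017, Omega, 34, 12, 1), (bio, Xia, 2017, Omega, 34, 12, 36), (bio, Xia, 2017, Omega, 34, 12, 38), (bio, Yan, 1998, Delta, 34, 12, 1), (bio, Yan, 1998, Delta, 34, 12, 36), (bio, Yan, 1998, Delta, 34, 12, 38), (x2, Hal, 2014, Zephyr, 34, 24, 1), (x2, Hal, 2014, Zephyr, 34, 24, 36), (x2, Hal, 2014, Zephyr, 34, 24, 38), (x2, Jo, 1998, Orion, 34, 24, 1), (x2, Jo, 1998, Orion, 34, 24, 36), (x2, Jo, 1998, Orion, 34, 24, 38), (x2, Mo, 1984, Nova, 34, 24, 1), (x2, Mo, 1984, Nova, 34, 24, 36), (x2, Mo, 1984, Nova, 34, 24, 38), (x2, Mo, 2016, Argo, 34, 24, 1), (x2, Mo, 2016, Argo, 34, 24, 36), (x2, Mo, 2016, Argo, 34, 24, 38), (x2, Quin, 1988, Gamma, 34, 24, 1), (x2, Quin, 1988, Gamma, 34, 24, 36), (x2, Quin, 1988, Gamma, 34, 24, 38)}.
Selection aid = 24 AND genre ≠ bio: {(x2, Hal, 2014, Zephyr, 34, 24, 1), (x2, Hal, 2014, Zephyr, 34, 24, 36), (x2, Hal, 2014, Zephyr, 34, 24, 38), (x2, Jo, 1998, Orion, 34, 24, 1), (x2, Jo, 1998, Orion, 34, 24, 36), (x2, Jo, 1998, Orion, 34, 24, 38), (x2, Mo, 1984, Nova, 34, 24, 1), (x2, Mo, 1984, Nova, 34, 24, 36), (x2, Mo, 1984, Nova, 34, 24, 38), (x2, Mo, 2016, Argo, 34, 24, 1), (x2, Mo, 2016, Argo, 34, 24, 36), (x2, Mo, 2016, Argo, 34, 24, 38), (x2, Quin, 1988, Gamma, 34, 24, 1), (x2, Quin, 1988, Gamma, 34, 24, 36), (x2, Quin, 1988, Gamma, 34, 24, 38)}
Keep only column(s) mid, bid, mname (3 duplicate(s) eliminated): {(34, 1, Hal), (34, 1, Jo), (34, 1, Mo), (34, 1, Quin), (34, 36, Hal), (34, 36, Jo), (34, 36, Mo), (34, 36, Quin), (34, 38, Hal), (34, 38, Jo), (34, 38, Mo), (34, 38, Quin)}

{(34, 1, Hal), (34, 1, Jo), (34, 1, Mo), (34, 1, Quin), (34, 36, Hal), (34, 36, Jo), (34, 36, Mo), (34, 36, Quin), (34, 38, Hal), (34, 38, Jo), (34, 38, Mo), (34, 38, Quin)}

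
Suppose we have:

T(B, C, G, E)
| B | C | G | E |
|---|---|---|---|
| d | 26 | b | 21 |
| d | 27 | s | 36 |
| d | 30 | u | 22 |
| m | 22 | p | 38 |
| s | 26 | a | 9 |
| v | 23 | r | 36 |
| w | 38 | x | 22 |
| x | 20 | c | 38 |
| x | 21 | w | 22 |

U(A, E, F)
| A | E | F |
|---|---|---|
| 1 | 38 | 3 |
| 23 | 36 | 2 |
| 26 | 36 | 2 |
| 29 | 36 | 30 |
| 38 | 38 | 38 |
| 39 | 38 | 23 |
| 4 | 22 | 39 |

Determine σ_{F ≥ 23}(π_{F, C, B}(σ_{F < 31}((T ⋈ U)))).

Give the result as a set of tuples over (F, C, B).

Joining T and U on E yields {(d, 27, s, 36, 23, 2), (d, 27, s, 36, 26, 2), (d, 27, s, 36, 29, 30), (d, 30, u, 22, 4, 39), (m, 22, p, 38, 1, 3), (m, 22, p, 38, 38, 38), (m, 22, p, 38, 39, 23), (v, 23, r, 36, 23, 2), (v, 23, r, 36, 26, 2), (v, 23, r, 36, 29, 30), (w, 38, x, 22, 4, 39), (x, 20, c, 38, 1, 3), (x, 20, c, 38, 38, 38), (x, 20, c, 38, 39, 23), (x, 21, w, 22, 4, 39)}.
Filtering on F < 31 leaves {(d, 27, s, 36, 23, 2), (d, 27, s, 36, 26, 2), (d, 27, s, 36, 29, 30), (m, 22, p, 38, 1, 3), (m, 22, p, 38, 39, 23), (v, 23, r, 36, 23, 2), (v, 23, r, 36, 26, 2), (v, 23, r, 36, 29, 30), (x, 20, c, 38, 1, 3), (x, 20, c, 38, 39, 23)}.
Keep only column(s) F, C, B (2 duplicate(s) eliminated): {(2, 23, v), (2, 27, d), (23, 20, x), (23, 22, m), (3, 20, x), (3, 22, m), (30, 23, v), (30, 27, d)}
Filtering on F ≥ 23 leaves {(23, 20, x), (23, 22, m), (30, 23, v), (30, 27, d)}.

{(23, 20, x), (23, 22, m), (30, 23, v), (30, 27, d)}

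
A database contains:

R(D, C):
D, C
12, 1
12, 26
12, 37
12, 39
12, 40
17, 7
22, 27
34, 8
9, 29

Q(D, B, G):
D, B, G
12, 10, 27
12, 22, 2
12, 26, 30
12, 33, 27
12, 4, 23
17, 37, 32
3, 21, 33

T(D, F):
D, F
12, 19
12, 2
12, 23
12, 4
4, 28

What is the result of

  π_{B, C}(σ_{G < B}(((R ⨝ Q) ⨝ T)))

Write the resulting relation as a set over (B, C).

{(22, 1), (22, 26), (22, 37), (22, 39), (22, 40), (33, 1), (33, 26), (33, 37), (33, 39), (33, 40)}

Natural join on D: {(12, 1, 10, 27), (12, 1, 22, 2), (12, 1, 26, 30), (12, 1, 33, 27), (12, 1, 4, 23), (12, 26, 10, 27), (12, 26, 22, 2), (12, 26, 26, 30), (12, 26, 33, 27), (12, 26, 4, 23), (12, 37, 10, 27), (12, 37, 22, 2), (12, 37, 26, 30), (12, 37, 33, 27), (12, 37, 4, 23), (12, 39, 10, 27), (12, 39, 22, 2), (12, 39, 26, 30), (12, 39, 33, 27), (12, 39, 4, 23), (12, 40, 10, 27), (12, 40, 22, 2), (12, 40, 26, 30), (12, 40, 33, 27), (12, 40, 4, 23), (17, 7, 37, 32)}
Natural join on D: {(12, 1, 10, 27, 19), (12, 1, 10, 27, 2), (12, 1, 10, 27, 23), (12, 1, 10, 27, 4), (12, 1, 22, 2, 19), (12, 1, 22, 2, 2), (12, 1, 22, 2, 23), (12, 1, 22, 2, 4), (12, 1, 26, 30, 19), (12, 1, 26, 30, 2), (12, 1, 26, 30, 23), (12, 1, 26, 30, 4), (12, 1, 33, 27, 19), (12, 1, 33, 27, 2), (12, 1, 33, 27, 23), (12, 1, 33, 27, 4), (12, 1, 4, 23, 19), (12, 1, 4, 23, 2), (12, 1, 4, 23, 23), (12, 1, 4, 23, 4), (12, 26, 10, 27, 19), (12, 26, 10, 27, 2), (12, 26, 10, 27, 23), (12, 26, 10, 27, 4), (12, 26, 22, 2, 19), (12, 26, 22, 2, 2), (12, 26, 22, 2, 23), (12, 26, 22, 2, 4), (12, 26, 26, 30, 19), (12, 26, 26, 30, 2), (12, 26, 26, 30, 23), (12, 26, 26, 30, 4), (12, 26, 33, 27, 19), (12, 26, 33, 27, 2), (12, 26, 33, 27, 23), (12, 26, 33, 27, 4), (12, 26, 4, 23, 19), (12, 26, 4, 23, 2), (12, 26, 4, 23, 23), (12, 26, 4, 23, 4), (12, 37, 10, 27, 19), (12, 37, 10, 27, 2), (12, 37, 10, 27, 23), (12, 37, 10, 27, 4), (12, 37, 22, 2, 19), (12, 37, 22, 2, 2), (12, 37, 22, 2, 23), (12, 37, 22, 2, 4), (12, 37, 26, 30, 19), (12, 37, 26, 30, 2), (12, 37, 26, 30, 23), (12, 37, 26, 30, 4), (12, 37, 33, 27, 19), (12, 37, 33, 27, 2), (12, 37, 33, 27, 23), (12, 37, 33, 27, 4), (12, 37, 4, 23, 19), (12, 37, 4, 23, 2), (12, 37, 4, 23, 23), (12, 37, 4, 23, 4), (12, 39, 10, 27, 19), (12, 39, 10, 27, 2), (12, 39, 10, 27, 23), (12, 39, 10, 27, 4), (12, 39, 22, 2, 19), (12, 39, 22, 2, 2), (12, 39, 22, 2, 23), (12, 39, 22, 2, 4), (12, 39, 26, 30, 19), (12, 39, 26, 30, 2), (12, 39, 26, 30, 23), (12, 39, 26, 30, 4), (12, 39, 33, 27, 19), (12, 39, 33, 27, 2), (12, 39, 33, 27, 23), (12, 39, 33, 27, 4), (12, 39, 4, 23, 19), (12, 39, 4, 23, 2), (12, 39, 4, 23, 23), (12, 39, 4, 23, 4), (12, 40, 10, 27, 19), (12, 40, 10, 27, 2), (12, 40, 10, 27, 23), (12, 40, 10, 27, 4), (12, 40, 22, 2, 19), (12, 40, 22, 2, 2), (12, 40, 22, 2, 23), (12, 40, 22, 2, 4), (12, 40, 26, 30, 19), (12, 40, 26, 30, 2), (12, 40, 26, 30, 23), (12, 40, 26, 30, 4), (12, 40, 33, 27, 19), (12, 40, 33, 27, 2), (12, 40, 33, 27, 23), (12, 40, 33, 27, 4), (12, 40, 4, 23, 19), (12, 40, 4, 23, 2), (12, 40, 4, 23, 23), (12, 40, 4, 23, 4)}
Filtering on G < B leaves {(12, 1, 22, 2, 19), (12, 1, 22, 2, 2), (12, 1, 22, 2, 23), (12, 1, 22, 2, 4), (12, 1, 33, 27, 19), (12, 1, 33, 27, 2), (12, 1, 33, 27, 23), (12, 1, 33, 27, 4), (12, 26, 22, 2, 19), (12, 26, 22, 2, 2), (12, 26, 22, 2, 23), (12, 26, 22, 2, 4), (12, 26, 33, 27, 19), (12, 26, 33, 27, 2), (12, 26, 33, 27, 23), (12, 26, 33, 27, 4), (12, 37, 22, 2, 19), (12, 37, 22, 2, 2), (12, 37, 22, 2, 23), (12, 37, 22, 2, 4), (12, 37, 33, 27, 19), (12, 37, 33, 27, 2), (12, 37, 33, 27, 23), (12, 37, 33, 27, 4), (12, 39, 22, 2, 19), (12, 39, 22, 2, 2), (12, 39, 22, 2, 23), (12, 39, 22, 2, 4), (12, 39, 33, 27, 19), (12, 39, 33, 27, 2), (12, 39, 33, 27, 23), (12, 39, 33, 27, 4), (12, 40, 22, 2, 19), (12, 40, 22, 2, 2), (12, 40, 22, 2, 23), (12, 40, 22, 2, 4), (12, 40, 33, 27, 19), (12, 40, 33, 27, 2), (12, 40, 33, 27, 23), (12, 40, 33, 27, 4)}.
π[B, C]: project onto (B, C) (30 duplicate(s) eliminated) → {(22, 1), (22, 26), (22, 37), (22, 39), (22, 40), (33, 1), (33, 26), (33, 37), (33, 39), (33, 40)}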